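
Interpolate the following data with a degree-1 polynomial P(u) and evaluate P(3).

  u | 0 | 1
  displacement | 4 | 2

-2

L_0(3) = (2)/[(-1)] = -2
L_1(3) = (3)/[(1)] = 3
Sum: 4·(-2) + 2·(3) = -2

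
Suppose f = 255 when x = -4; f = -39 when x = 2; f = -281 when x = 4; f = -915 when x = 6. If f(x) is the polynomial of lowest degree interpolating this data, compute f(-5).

Using Newton's divided-difference form:
f[-4,2] = (-39 - 255) / (2 - (-4)) = -49
f[2,4] = (-281 - (-39)) / (4 - 2) = -121
f[4,6] = (-915 - (-281)) / (6 - 4) = -317
f[-4,2,4] = (-121 - (-49)) / (4 - (-4)) = -9
f[2,4,6] = (-317 - (-121)) / (6 - 2) = -49
f[-4,2,4,6] = (-49 - (-9)) / (6 - (-4)) = -4
f(-5) = 255 + (-49)·(-1) + (-9)·(-1)·(-7) + (-4)·(-1)·(-7)·(-9) = 493

493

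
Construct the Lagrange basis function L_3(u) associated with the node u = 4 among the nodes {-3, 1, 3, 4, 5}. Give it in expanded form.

L_3(u) = -(1/21)u^4 + (2/7)u^3 + (4/21)u^2 - (18/7)u + 15/7

L_3(u) = (u + 3)(u - 1)(u - 3)(u - 5) / [(7)·(3)·(1)·(-1)]
       = (u^4 - 6u^3 - 4u^2 + 54u - 45) / (-21)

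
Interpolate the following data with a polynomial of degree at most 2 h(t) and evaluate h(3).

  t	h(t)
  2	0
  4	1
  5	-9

4

L_0(3) = (-1)·(-2)/[(-2)·(-3)] = 1/3
L_1(3) = (1)·(-2)/[(2)·(-1)] = 1
L_2(3) = (1)·(-1)/[(3)·(1)] = -1/3
Sum: 0 + 1·(1) + (-9)·(-1/3) = 4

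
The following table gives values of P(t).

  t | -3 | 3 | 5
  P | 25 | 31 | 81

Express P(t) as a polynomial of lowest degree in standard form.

P(t) = 3t^2 + t + 1

L_0(t) = (t - 3)(t - 5) / [48] = (1/48)t^2 - (1/6)t + 5/16
L_1(t) = (t + 3)(t - 5) / [-12] = -(1/12)t^2 + (1/6)t + 5/4
L_2(t) = (t + 3)(t - 3) / [16] = (1/16)t^2 - 9/16
P(t) = 25·L_0 + 31·L_1 + 81·L_2
  25·L_0(t) = (25/48)t^2 - (25/6)t + 125/16
  31·L_1(t) = -(31/12)t^2 + (31/6)t + 155/4
  81·L_2(t) = (81/16)t^2 - 729/16
Adding term by term: 3t^2 + t + 1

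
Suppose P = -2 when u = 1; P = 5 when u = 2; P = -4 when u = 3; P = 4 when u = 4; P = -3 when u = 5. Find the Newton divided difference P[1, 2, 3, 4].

11/2

P[1,2] = (5 - (-2)) / (2 - 1) = 7
P[2,3] = (-4 - 5) / (3 - 2) = -9
P[3,4] = (4 - (-4)) / (4 - 3) = 8
P[1,2,3] = (-9 - 7) / (3 - 1) = -8
P[2,3,4] = (8 - (-9)) / (4 - 2) = 17/2
P[1,2,3,4] = (17/2 - (-8)) / (4 - 1) = 11/2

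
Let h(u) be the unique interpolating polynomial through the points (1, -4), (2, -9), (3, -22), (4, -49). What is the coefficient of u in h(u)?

-4

L_0(u) = (u - 2)(u - 3)(u - 4) / [-6] = -(1/6)u^3 + (3/2)u^2 - (13/3)u + 4
L_1(u) = (u - 1)(u - 3)(u - 4) / [2] = (1/2)u^3 - 4u^2 + (19/2)u - 6
L_2(u) = (u - 1)(u - 2)(u - 4) / [-2] = -(1/2)u^3 + (7/2)u^2 - 7u + 4
L_3(u) = (u - 1)(u - 2)(u - 3) / [6] = (1/6)u^3 - u^2 + (11/6)u - 1
h(u) = (-4)·L_0 + (-9)·L_1 + (-22)·L_2 + (-49)·L_3
Only the coefficient of u is needed; take it from each L_i and combine:
(-4)·(-13/3) + (-9)·(19/2) + (-22)·(-7) + (-49)·(11/6) = -4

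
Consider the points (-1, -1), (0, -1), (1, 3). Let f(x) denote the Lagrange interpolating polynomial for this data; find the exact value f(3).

L_0(3) = (3)·(2)/[(-1)·(-2)] = 3
L_1(3) = (4)·(2)/[(1)·(-1)] = -8
L_2(3) = (4)·(3)/[(2)·(1)] = 6
Sum: (-1)·(3) + (-1)·(-8) + 3·(6) = 23

23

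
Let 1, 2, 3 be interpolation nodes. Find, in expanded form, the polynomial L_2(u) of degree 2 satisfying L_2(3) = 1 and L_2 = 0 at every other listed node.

L_2(u) = (1/2)u^2 - (3/2)u + 1

L_2(u) = (u - 1)(u - 2) / [(2)·(1)]
       = (u^2 - 3u + 2) / (2)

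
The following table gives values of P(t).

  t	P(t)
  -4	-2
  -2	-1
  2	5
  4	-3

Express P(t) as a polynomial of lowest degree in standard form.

P(t) = -(13/96)t^3 - (3/8)t^2 + (49/24)t + 7/2

Newton's divided differences:
P[-4,-2] = (-1 - (-2)) / (-2 - (-4)) = 1/2
P[-2,2] = (5 - (-1)) / (2 - (-2)) = 3/2
P[2,4] = (-3 - 5) / (4 - 2) = -4
P[-4,-2,2] = (3/2 - 1/2) / (2 - (-4)) = 1/6
P[-2,2,4] = (-4 - 3/2) / (4 - (-2)) = -11/12
P[-4,-2,2,4] = (-11/12 - 1/6) / (4 - (-4)) = -13/96
P(t) = -2 + (1/2)·(t + 4) + (1/6)·(t + 4)(t + 2) + (-13/96)·(t + 4)(t + 2)(t - 2)
Expanding: P(t) = -(13/96)t^3 - (3/8)t^2 + (49/24)t + 7/2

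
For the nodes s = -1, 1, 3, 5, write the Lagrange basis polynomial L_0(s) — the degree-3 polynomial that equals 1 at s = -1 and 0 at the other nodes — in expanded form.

L_0(s) = (s - 1)(s - 3)(s - 5) / [(-2)·(-4)·(-6)]
       = (s^3 - 9s^2 + 23s - 15) / (-48)

L_0(s) = -(1/48)s^3 + (3/16)s^2 - (23/48)s + 5/16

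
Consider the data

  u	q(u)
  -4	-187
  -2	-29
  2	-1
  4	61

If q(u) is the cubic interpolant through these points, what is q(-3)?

Evaluate each Lagrange basis at u = -3:
L_0(-3) = (-1)·(-5)·(-7)/[(-2)·(-6)·(-8)] = 35/96
L_1(-3) = (1)·(-5)·(-7)/[(2)·(-4)·(-6)] = 35/48
L_2(-3) = (1)·(-1)·(-7)/[(6)·(4)·(-2)] = -7/48
L_3(-3) = (1)·(-1)·(-5)/[(8)·(6)·(2)] = 5/96
Sum: (-187)·(35/96) + (-29)·(35/48) + (-1)·(-7/48) + 61·(5/96) = -86

-86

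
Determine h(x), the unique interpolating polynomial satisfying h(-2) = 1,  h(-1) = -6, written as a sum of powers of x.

h(x) = -7x - 13

Build the Lagrange basis polynomials:
L_0(x) = (x + 1) / [-1] = -x - 1
L_1(x) = (x + 2) / [1] = x + 2
h(x) = 1·L_0 + (-6)·L_1
  1·L_0(x) = -x - 1
  (-6)·L_1(x) = -6x - 12
Adding term by term: -7x - 13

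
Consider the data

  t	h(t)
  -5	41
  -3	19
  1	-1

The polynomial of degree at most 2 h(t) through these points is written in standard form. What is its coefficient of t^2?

1

L_0(t) = (t + 3)(t - 1) / [12] = (1/12)t^2 + (1/6)t - 1/4
L_1(t) = (t + 5)(t - 1) / [-8] = -(1/8)t^2 - (1/2)t + 5/8
L_2(t) = (t + 5)(t + 3) / [24] = (1/24)t^2 + (1/3)t + 5/8
h(t) = 41·L_0 + 19·L_1 + (-1)·L_2
Only the coefficient of t^2 is needed; take it from each L_i and combine:
41·(1/12) + 19·(-1/8) + (-1)·(1/24) = 1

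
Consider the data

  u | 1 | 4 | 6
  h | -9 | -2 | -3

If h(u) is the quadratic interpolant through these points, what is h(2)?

L_0(2) = (-2)·(-4)/[(-3)·(-5)] = 8/15
L_1(2) = (1)·(-4)/[(3)·(-2)] = 2/3
L_2(2) = (1)·(-2)/[(5)·(2)] = -1/5
Sum: (-9)·(8/15) + (-2)·(2/3) + (-3)·(-1/5) = -83/15

-83/15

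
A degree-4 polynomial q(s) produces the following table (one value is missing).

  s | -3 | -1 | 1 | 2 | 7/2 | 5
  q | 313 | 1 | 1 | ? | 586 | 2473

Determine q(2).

58

The 5 known values determine q uniquely (degree ≤ 4).
L_0(2) = (3)·(1)·(-3/2)·(-3)/[(-2)·(-4)·(-13/2)·(-8)] = 27/832
L_1(2) = (5)·(1)·(-3/2)·(-3)/[(2)·(-2)·(-9/2)·(-6)] = -5/24
L_2(2) = (5)·(3)·(-3/2)·(-3)/[(4)·(2)·(-5/2)·(-4)] = 27/32
L_3(2) = (5)·(3)·(1)·(-3)/[(13/2)·(9/2)·(5/2)·(-3/2)] = 16/39
L_4(2) = (5)·(3)·(1)·(-3/2)/[(8)·(6)·(4)·(3/2)] = -5/64
Sum: 313·(27/832) + 1·(-5/24) + 1·(27/32) + 586·(16/39) + 2473·(-5/64) = 58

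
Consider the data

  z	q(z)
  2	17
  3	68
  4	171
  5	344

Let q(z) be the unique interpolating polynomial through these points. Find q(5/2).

297/8

Evaluate each Lagrange basis at z = 5/2:
L_0(5/2) = (-1/2)·(-3/2)·(-5/2)/[(-1)·(-2)·(-3)] = 5/16
L_1(5/2) = (1/2)·(-3/2)·(-5/2)/[(1)·(-1)·(-2)] = 15/16
L_2(5/2) = (1/2)·(-1/2)·(-5/2)/[(2)·(1)·(-1)] = -5/16
L_3(5/2) = (1/2)·(-1/2)·(-3/2)/[(3)·(2)·(1)] = 1/16
Sum: 17·(5/16) + 68·(15/16) + 171·(-5/16) + 344·(1/16) = 297/8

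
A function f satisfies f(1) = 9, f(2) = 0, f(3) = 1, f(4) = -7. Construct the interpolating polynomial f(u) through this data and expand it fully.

f(u) = -(19/6)u^3 + 24u^2 - (353/6)u + 47

Build the Lagrange basis polynomials:
L_0(u) = (u - 2)(u - 3)(u - 4) / [-6] = -(1/6)u^3 + (3/2)u^2 - (13/3)u + 4
L_1(u) = (u - 1)(u - 3)(u - 4) / [2] = (1/2)u^3 - 4u^2 + (19/2)u - 6
L_2(u) = (u - 1)(u - 2)(u - 4) / [-2] = -(1/2)u^3 + (7/2)u^2 - 7u + 4
L_3(u) = (u - 1)(u - 2)(u - 3) / [6] = (1/6)u^3 - u^2 + (11/6)u - 1
f(u) = 9·L_0 + 0·L_1 + 1·L_2 + (-7)·L_3
  9·L_0(u) = -(3/2)u^3 + (27/2)u^2 - 39u + 36
  0·L_1(u) = 0
  1·L_2(u) = -(1/2)u^3 + (7/2)u^2 - 7u + 4
  (-7)·L_3(u) = -(7/6)u^3 + 7u^2 - (77/6)u + 7
Adding term by term: -(19/6)u^3 + 24u^2 - (353/6)u + 47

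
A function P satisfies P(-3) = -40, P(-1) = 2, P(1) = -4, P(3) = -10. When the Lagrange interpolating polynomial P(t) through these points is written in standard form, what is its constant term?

L_0(t) = (t + 1)(t - 1)(t - 3) / [-48] = -(1/48)t^3 + (1/16)t^2 + (1/48)t - 1/16
L_1(t) = (t + 3)(t - 1)(t - 3) / [16] = (1/16)t^3 - (1/16)t^2 - (9/16)t + 9/16
L_2(t) = (t + 3)(t + 1)(t - 3) / [-16] = -(1/16)t^3 - (1/16)t^2 + (9/16)t + 9/16
L_3(t) = (t + 3)(t + 1)(t - 1) / [48] = (1/48)t^3 + (1/16)t^2 - (1/48)t - 1/16
P(t) = (-40)·L_0 + 2·L_1 + (-4)·L_2 + (-10)·L_3
Only the constant term is needed; take it from each L_i and combine:
(-40)·(-1/16) + 2·(9/16) + (-4)·(9/16) + (-10)·(-1/16) = 2

2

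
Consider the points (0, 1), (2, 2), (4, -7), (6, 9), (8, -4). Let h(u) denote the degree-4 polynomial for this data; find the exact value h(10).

Using Newton's divided-difference form:
h[0,2] = (2 - 1) / (2 - 0) = 1/2
h[2,4] = (-7 - 2) / (4 - 2) = -9/2
h[4,6] = (9 - (-7)) / (6 - 4) = 8
h[6,8] = (-4 - 9) / (8 - 6) = -13/2
h[0,2,4] = (-9/2 - 1/2) / (4 - 0) = -5/4
h[2,4,6] = (8 - (-9/2)) / (6 - 2) = 25/8
h[4,6,8] = (-13/2 - 8) / (8 - 4) = -29/8
h[0,2,4,6] = (25/8 - (-5/4)) / (6 - 0) = 35/48
h[2,4,6,8] = (-29/8 - 25/8) / (8 - 2) = -9/8
h[0,2,4,6,8] = (-9/8 - 35/48) / (8 - 0) = -89/384
h(10) = 1 + (1/2)·(10) + (-5/4)·(10)·(8) + (35/48)·(10)·(8)·(6) + (-89/384)·(10)·(8)·(6)·(4) = -189

-189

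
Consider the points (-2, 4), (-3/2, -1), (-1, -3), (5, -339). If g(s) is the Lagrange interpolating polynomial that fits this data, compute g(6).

L_0(6) = (15/2)·(7)·(1)/[(-1/2)·(-1)·(-7)] = -15
L_1(6) = (8)·(7)·(1)/[(1/2)·(-1/2)·(-13/2)] = 448/13
L_2(6) = (8)·(15/2)·(1)/[(1)·(1/2)·(-6)] = -20
L_3(6) = (8)·(15/2)·(7)/[(7)·(13/2)·(6)] = 20/13
Sum: 4·(-15) + (-1)·(448/13) + (-3)·(-20) + (-339)·(20/13) = -556

-556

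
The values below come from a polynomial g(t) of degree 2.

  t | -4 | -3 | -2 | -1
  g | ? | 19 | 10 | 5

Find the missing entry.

32

The 3 known values determine g uniquely (degree ≤ 2).
L_0(-4) = (-2)·(-3)/[(-1)·(-2)] = 3
L_1(-4) = (-1)·(-3)/[(1)·(-1)] = -3
L_2(-4) = (-1)·(-2)/[(2)·(1)] = 1
Sum: 19·(3) + 10·(-3) + 5·(1) = 32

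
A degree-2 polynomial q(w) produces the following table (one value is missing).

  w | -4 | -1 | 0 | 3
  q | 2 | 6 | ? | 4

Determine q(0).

44/7

The 3 known values determine q uniquely (degree ≤ 2).
Evaluate each Lagrange basis at w = 0:
L_0(0) = (1)·(-3)/[(-3)·(-7)] = -1/7
L_1(0) = (4)·(-3)/[(3)·(-4)] = 1
L_2(0) = (4)·(1)/[(7)·(4)] = 1/7
Sum: 2·(-1/7) + 6·(1) + 4·(1/7) = 44/7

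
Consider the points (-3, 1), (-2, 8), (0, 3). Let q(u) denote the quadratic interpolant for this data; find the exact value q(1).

Using Newton's divided-difference form:
q[-3,-2] = (8 - 1) / (-2 - (-3)) = 7
q[-2,0] = (3 - 8) / (0 - (-2)) = -5/2
q[-3,-2,0] = (-5/2 - 7) / (0 - (-3)) = -19/6
q(1) = 1 + 7·(4) + (-19/6)·(4)·(3) = -9

-9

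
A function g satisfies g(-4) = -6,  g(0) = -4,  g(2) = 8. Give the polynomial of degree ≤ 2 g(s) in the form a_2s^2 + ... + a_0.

g(s) = (11/12)s^2 + (25/6)s - 4

L_0(s) = s(s - 2) / [24] = (1/24)s^2 - (1/12)s
L_1(s) = (s + 4)(s - 2) / [-8] = -(1/8)s^2 - (1/4)s + 1
L_2(s) = (s + 4)s / [12] = (1/12)s^2 + (1/3)s
g(s) = (-6)·L_0 + (-4)·L_1 + 8·L_2
  (-6)·L_0(s) = -(1/4)s^2 + (1/2)s
  (-4)·L_1(s) = (1/2)s^2 + s - 4
  8·L_2(s) = (2/3)s^2 + (8/3)s
Adding term by term: (11/12)s^2 + (25/6)s - 4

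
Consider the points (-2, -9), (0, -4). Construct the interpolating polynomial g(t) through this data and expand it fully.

Build the Lagrange basis polynomials:
L_0(t) = t / [-2] = -(1/2)t
L_1(t) = (t + 2) / [2] = (1/2)t + 1
g(t) = (-9)·L_0 + (-4)·L_1
  (-9)·L_0(t) = (9/2)t
  (-4)·L_1(t) = -2t - 4
Adding term by term: (5/2)t - 4

g(t) = (5/2)t - 4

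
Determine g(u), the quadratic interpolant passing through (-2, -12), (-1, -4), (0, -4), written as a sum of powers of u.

L_0(u) = (u + 1)u / [2] = (1/2)u^2 + (1/2)u
L_1(u) = (u + 2)u / [-1] = -u^2 - 2u
L_2(u) = (u + 2)(u + 1) / [2] = (1/2)u^2 + (3/2)u + 1
g(u) = (-12)·L_0 + (-4)·L_1 + (-4)·L_2
  (-12)·L_0(u) = -6u^2 - 6u
  (-4)·L_1(u) = 4u^2 + 8u
  (-4)·L_2(u) = -2u^2 - 6u - 4
Adding term by term: -4u^2 - 4u - 4

g(u) = -4u^2 - 4u - 4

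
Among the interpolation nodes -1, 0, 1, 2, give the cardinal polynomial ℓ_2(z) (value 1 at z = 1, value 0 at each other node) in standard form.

ℓ_2(z) = -(1/2)z^3 + (1/2)z^2 + z

ℓ_2(z) = (z + 1)z(z - 2) / [(2)·(1)·(-1)]
       = (z^3 - z^2 - 2z) / (-2)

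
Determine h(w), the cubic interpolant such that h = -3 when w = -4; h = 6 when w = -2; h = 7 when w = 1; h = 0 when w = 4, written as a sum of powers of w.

h(w) = (7/144)w^3 - (85/144)w^2 - (29/72)w + 143/18

Build the Lagrange basis polynomials:
L_0(w) = (w + 2)(w - 1)(w - 4) / [-80] = -(1/80)w^3 + (3/80)w^2 + (3/40)w - 1/10
L_1(w) = (w + 4)(w - 1)(w - 4) / [36] = (1/36)w^3 - (1/36)w^2 - (4/9)w + 4/9
L_2(w) = (w + 4)(w + 2)(w - 4) / [-45] = -(1/45)w^3 - (2/45)w^2 + (16/45)w + 32/45
L_3(w) = (w + 4)(w + 2)(w - 1) / [144] = (1/144)w^3 + (5/144)w^2 + (1/72)w - 1/18
h(w) = (-3)·L_0 + 6·L_1 + 7·L_2 + 0·L_3
  (-3)·L_0(w) = (3/80)w^3 - (9/80)w^2 - (9/40)w + 3/10
  6·L_1(w) = (1/6)w^3 - (1/6)w^2 - (8/3)w + 8/3
  7·L_2(w) = -(7/45)w^3 - (14/45)w^2 + (112/45)w + 224/45
  0·L_3(w) = 0
Adding term by term: (7/144)w^3 - (85/144)w^2 - (29/72)w + 143/18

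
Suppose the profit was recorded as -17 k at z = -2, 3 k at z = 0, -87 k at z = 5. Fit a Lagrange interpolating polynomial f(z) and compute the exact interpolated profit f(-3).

Evaluate each Lagrange basis at z = -3:
L_0(-3) = (-3)·(-8)/[(-2)·(-7)] = 12/7
L_1(-3) = (-1)·(-8)/[(2)·(-5)] = -4/5
L_2(-3) = (-1)·(-3)/[(7)·(5)] = 3/35
Sum: (-17)·(12/7) + 3·(-4/5) + (-87)·(3/35) = -39

-39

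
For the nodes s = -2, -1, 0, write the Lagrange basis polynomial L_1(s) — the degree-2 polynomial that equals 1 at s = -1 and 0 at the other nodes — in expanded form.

L_1(s) = -s^2 - 2s

L_1(s) = (s + 2)s / [(1)·(-1)]
       = (s^2 + 2s) / (-1)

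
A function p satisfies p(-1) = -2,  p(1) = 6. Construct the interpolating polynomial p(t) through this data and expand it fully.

L_0(t) = (t - 1) / [-2] = -(1/2)t + 1/2
L_1(t) = (t + 1) / [2] = (1/2)t + 1/2
p(t) = (-2)·L_0 + 6·L_1
  (-2)·L_0(t) = t - 1
  6·L_1(t) = 3t + 3
Adding term by term: 4t + 2

p(t) = 4t + 2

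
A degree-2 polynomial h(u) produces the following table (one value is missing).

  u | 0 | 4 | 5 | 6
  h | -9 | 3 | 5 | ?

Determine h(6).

The 3 known values determine h uniquely (degree ≤ 2).
Evaluate each Lagrange basis at u = 6:
L_0(6) = (2)·(1)/[(-4)·(-5)] = 1/10
L_1(6) = (6)·(1)/[(4)·(-1)] = -3/2
L_2(6) = (6)·(2)/[(5)·(1)] = 12/5
Sum: (-9)·(1/10) + 3·(-3/2) + 5·(12/5) = 33/5

33/5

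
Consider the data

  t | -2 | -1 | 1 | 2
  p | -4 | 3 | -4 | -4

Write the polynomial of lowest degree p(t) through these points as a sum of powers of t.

p(t) = (7/6)t^3 - (7/6)t^2 - (14/3)t + 2/3

L_0(t) = (t + 1)(t - 1)(t - 2) / [-12] = -(1/12)t^3 + (1/6)t^2 + (1/12)t - 1/6
L_1(t) = (t + 2)(t - 1)(t - 2) / [6] = (1/6)t^3 - (1/6)t^2 - (2/3)t + 2/3
L_2(t) = (t + 2)(t + 1)(t - 2) / [-6] = -(1/6)t^3 - (1/6)t^2 + (2/3)t + 2/3
L_3(t) = (t + 2)(t + 1)(t - 1) / [12] = (1/12)t^3 + (1/6)t^2 - (1/12)t - 1/6
p(t) = (-4)·L_0 + 3·L_1 + (-4)·L_2 + (-4)·L_3
  (-4)·L_0(t) = (1/3)t^3 - (2/3)t^2 - (1/3)t + 2/3
  3·L_1(t) = (1/2)t^3 - (1/2)t^2 - 2t + 2
  (-4)·L_2(t) = (2/3)t^3 + (2/3)t^2 - (8/3)t - 8/3
  (-4)·L_3(t) = -(1/3)t^3 - (2/3)t^2 + (1/3)t + 2/3
Adding term by term: (7/6)t^3 - (7/6)t^2 - (14/3)t + 2/3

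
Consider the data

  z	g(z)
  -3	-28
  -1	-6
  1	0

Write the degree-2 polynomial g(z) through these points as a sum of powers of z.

g(z) = -2z^2 + 3z - 1

L_0(z) = (z + 1)(z - 1) / [8] = (1/8)z^2 - 1/8
L_1(z) = (z + 3)(z - 1) / [-4] = -(1/4)z^2 - (1/2)z + 3/4
L_2(z) = (z + 3)(z + 1) / [8] = (1/8)z^2 + (1/2)z + 3/8
g(z) = (-28)·L_0 + (-6)·L_1 + 0·L_2
  (-28)·L_0(z) = -(7/2)z^2 + 7/2
  (-6)·L_1(z) = (3/2)z^2 + 3z - 9/2
  0·L_2(z) = 0
Adding term by term: -2z^2 + 3z - 1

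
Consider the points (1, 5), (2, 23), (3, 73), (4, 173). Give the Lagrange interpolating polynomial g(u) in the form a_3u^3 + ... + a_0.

L_0(u) = (u - 2)(u - 3)(u - 4) / [-6] = -(1/6)u^3 + (3/2)u^2 - (13/3)u + 4
L_1(u) = (u - 1)(u - 3)(u - 4) / [2] = (1/2)u^3 - 4u^2 + (19/2)u - 6
L_2(u) = (u - 1)(u - 2)(u - 4) / [-2] = -(1/2)u^3 + (7/2)u^2 - 7u + 4
L_3(u) = (u - 1)(u - 2)(u - 3) / [6] = (1/6)u^3 - u^2 + (11/6)u - 1
g(u) = 5·L_0 + 23·L_1 + 73·L_2 + 173·L_3
  5·L_0(u) = -(5/6)u^3 + (15/2)u^2 - (65/3)u + 20
  23·L_1(u) = (23/2)u^3 - 92u^2 + (437/2)u - 138
  73·L_2(u) = -(73/2)u^3 + (511/2)u^2 - 511u + 292
  173·L_3(u) = (173/6)u^3 - 173u^2 + (1903/6)u - 173
Adding term by term: 3u^3 - 2u^2 + 3u + 1

g(u) = 3u^3 - 2u^2 + 3u + 1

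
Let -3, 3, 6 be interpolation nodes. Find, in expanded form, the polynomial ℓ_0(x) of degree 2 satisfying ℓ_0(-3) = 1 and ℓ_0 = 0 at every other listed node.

ℓ_0(x) = (x - 3)(x - 6) / [(-6)·(-9)]
       = (x^2 - 9x + 18) / (54)

ℓ_0(x) = (1/54)x^2 - (1/6)x + 1/3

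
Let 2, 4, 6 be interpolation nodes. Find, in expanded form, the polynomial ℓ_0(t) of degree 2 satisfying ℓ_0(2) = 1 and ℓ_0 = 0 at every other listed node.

ℓ_0(t) = (1/8)t^2 - (5/4)t + 3

ℓ_0(t) = (t - 4)(t - 6) / [(-2)·(-4)]
       = (t^2 - 10t + 24) / (8)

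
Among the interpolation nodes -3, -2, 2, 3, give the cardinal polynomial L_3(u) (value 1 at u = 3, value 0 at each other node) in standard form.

L_3(u) = (u + 3)(u + 2)(u - 2) / [(6)·(5)·(1)]
       = (u^3 + 3u^2 - 4u - 12) / (30)

L_3(u) = (1/30)u^3 + (1/10)u^2 - (2/15)u - 2/5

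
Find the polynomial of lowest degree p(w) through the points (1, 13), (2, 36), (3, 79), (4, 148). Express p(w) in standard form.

p(w) = w^3 + 4w^2 + 4w + 4

L_0(w) = (w - 2)(w - 3)(w - 4) / [-6] = -(1/6)w^3 + (3/2)w^2 - (13/3)w + 4
L_1(w) = (w - 1)(w - 3)(w - 4) / [2] = (1/2)w^3 - 4w^2 + (19/2)w - 6
L_2(w) = (w - 1)(w - 2)(w - 4) / [-2] = -(1/2)w^3 + (7/2)w^2 - 7w + 4
L_3(w) = (w - 1)(w - 2)(w - 3) / [6] = (1/6)w^3 - w^2 + (11/6)w - 1
p(w) = 13·L_0 + 36·L_1 + 79·L_2 + 148·L_3
  13·L_0(w) = -(13/6)w^3 + (39/2)w^2 - (169/3)w + 52
  36·L_1(w) = 18w^3 - 144w^2 + 342w - 216
  79·L_2(w) = -(79/2)w^3 + (553/2)w^2 - 553w + 316
  148·L_3(w) = (74/3)w^3 - 148w^2 + (814/3)w - 148
Adding term by term: w^3 + 4w^2 + 4w + 4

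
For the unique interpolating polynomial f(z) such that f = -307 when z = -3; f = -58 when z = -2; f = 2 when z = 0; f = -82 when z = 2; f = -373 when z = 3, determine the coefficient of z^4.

-4

The leading coefficient equals the top divided difference f[-3,-2,0,2,3].
f[-3,-2] = (-58 - (-307)) / (-2 - (-3)) = 249
f[-2,0] = (2 - (-58)) / (0 - (-2)) = 30
f[0,2] = (-82 - 2) / (2 - 0) = -42
f[2,3] = (-373 - (-82)) / (3 - 2) = -291
f[-3,-2,0] = (30 - 249) / (0 - (-3)) = -73
f[-2,0,2] = (-42 - 30) / (2 - (-2)) = -18
f[0,2,3] = (-291 - (-42)) / (3 - 0) = -83
f[-3,-2,0,2] = (-18 - (-73)) / (2 - (-3)) = 11
f[-2,0,2,3] = (-83 - (-18)) / (3 - (-2)) = -13
f[-3,-2,0,2,3] = (-13 - 11) / (3 - (-3)) = -4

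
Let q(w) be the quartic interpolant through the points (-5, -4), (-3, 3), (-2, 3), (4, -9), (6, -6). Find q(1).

L_0(1) = (4)·(3)·(-3)·(-5)/[(-2)·(-3)·(-9)·(-11)] = 10/33
L_1(1) = (6)·(3)·(-3)·(-5)/[(2)·(-1)·(-7)·(-9)] = -15/7
L_2(1) = (6)·(4)·(-3)·(-5)/[(3)·(1)·(-6)·(-8)] = 5/2
L_3(1) = (6)·(4)·(3)·(-5)/[(9)·(7)·(6)·(-2)] = 10/21
L_4(1) = (6)·(4)·(3)·(-3)/[(11)·(9)·(8)·(2)] = -3/22
Sum: (-4)·(10/33) + 3·(-15/7) + 3·(5/2) + (-9)·(10/21) + (-6)·(-3/22) = -1667/462

-1667/462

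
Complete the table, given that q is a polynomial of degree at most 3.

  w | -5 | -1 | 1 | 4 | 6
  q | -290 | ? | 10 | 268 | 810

-2

The 4 known values determine q uniquely (degree ≤ 3).
Evaluate each Lagrange basis at w = -1:
L_0(-1) = (-2)·(-5)·(-7)/[(-6)·(-9)·(-11)] = 35/297
L_1(-1) = (4)·(-5)·(-7)/[(6)·(-3)·(-5)] = 14/9
L_2(-1) = (4)·(-2)·(-7)/[(9)·(3)·(-2)] = -28/27
L_3(-1) = (4)·(-2)·(-5)/[(11)·(5)·(2)] = 4/11
Sum: (-290)·(35/297) + 10·(14/9) + 268·(-28/27) + 810·(4/11) = -2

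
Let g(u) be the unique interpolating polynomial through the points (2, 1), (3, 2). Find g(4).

L_0(4) = (1)/[(-1)] = -1
L_1(4) = (2)/[(1)] = 2
Sum: 1·(-1) + 2·(2) = 3

3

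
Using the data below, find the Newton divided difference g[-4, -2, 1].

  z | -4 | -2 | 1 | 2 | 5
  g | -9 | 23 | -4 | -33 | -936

g[-4,-2] = (23 - (-9)) / (-2 - (-4)) = 16
g[-2,1] = (-4 - 23) / (1 - (-2)) = -9
g[-4,-2,1] = (-9 - 16) / (1 - (-4)) = -5

-5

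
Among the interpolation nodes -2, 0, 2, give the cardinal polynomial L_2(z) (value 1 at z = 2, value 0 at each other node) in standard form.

L_2(z) = (1/8)z^2 + (1/4)z

L_2(z) = (z + 2)z / [(4)·(2)]
       = (z^2 + 2z) / (8)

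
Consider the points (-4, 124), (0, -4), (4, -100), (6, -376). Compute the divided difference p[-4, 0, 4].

p[-4,0] = (-4 - 124) / (0 - (-4)) = -32
p[0,4] = (-100 - (-4)) / (4 - 0) = -24
p[-4,0,4] = (-24 - (-32)) / (4 - (-4)) = 1

1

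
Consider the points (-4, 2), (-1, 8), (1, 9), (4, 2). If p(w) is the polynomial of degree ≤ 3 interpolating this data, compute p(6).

-32/3

Evaluate each Lagrange basis at w = 6:
L_0(6) = (7)·(5)·(2)/[(-3)·(-5)·(-8)] = -7/12
L_1(6) = (10)·(5)·(2)/[(3)·(-2)·(-5)] = 10/3
L_2(6) = (10)·(7)·(2)/[(5)·(2)·(-3)] = -14/3
L_3(6) = (10)·(7)·(5)/[(8)·(5)·(3)] = 35/12
Sum: 2·(-7/12) + 8·(10/3) + 9·(-14/3) + 2·(35/12) = -32/3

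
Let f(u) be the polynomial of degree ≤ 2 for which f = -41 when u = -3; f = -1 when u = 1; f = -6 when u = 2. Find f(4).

-34

Using Newton's divided-difference form:
f[-3,1] = (-1 - (-41)) / (1 - (-3)) = 10
f[1,2] = (-6 - (-1)) / (2 - 1) = -5
f[-3,1,2] = (-5 - 10) / (2 - (-3)) = -3
f(4) = -41 + 10·(7) + (-3)·(7)·(3) = -34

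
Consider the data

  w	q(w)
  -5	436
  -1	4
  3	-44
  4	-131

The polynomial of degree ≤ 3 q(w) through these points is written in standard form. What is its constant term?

Build the Lagrange basis polynomials:
L_0(w) = (w + 1)(w - 3)(w - 4) / [-288] = -(1/288)w^3 + (1/48)w^2 - (5/288)w - 1/24
L_1(w) = (w + 5)(w - 3)(w - 4) / [80] = (1/80)w^3 - (1/40)w^2 - (23/80)w + 3/4
L_2(w) = (w + 5)(w + 1)(w - 4) / [-32] = -(1/32)w^3 - (1/16)w^2 + (19/32)w + 5/8
L_3(w) = (w + 5)(w + 1)(w - 3) / [45] = (1/45)w^3 + (1/15)w^2 - (13/45)w - 1/3
q(w) = 436·L_0 + 4·L_1 + (-44)·L_2 + (-131)·L_3
Only the constant term is needed; take it from each L_i and combine:
436·(-1/24) + 4·(3/4) + (-44)·(5/8) + (-131)·(-1/3) = 1

1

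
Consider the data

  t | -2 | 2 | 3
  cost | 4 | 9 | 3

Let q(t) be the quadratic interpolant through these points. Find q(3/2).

Evaluate each Lagrange basis at t = 3/2:
L_0(3/2) = (-1/2)·(-3/2)/[(-4)·(-5)] = 3/80
L_1(3/2) = (7/2)·(-3/2)/[(4)·(-1)] = 21/16
L_2(3/2) = (7/2)·(-1/2)/[(5)·(1)] = -7/20
Sum: 4·(3/80) + 9·(21/16) + 3·(-7/20) = 873/80

873/80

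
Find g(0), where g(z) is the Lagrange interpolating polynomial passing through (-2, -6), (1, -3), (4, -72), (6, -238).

-4

L_0(0) = (-1)·(-4)·(-6)/[(-3)·(-6)·(-8)] = 1/6
L_1(0) = (2)·(-4)·(-6)/[(3)·(-3)·(-5)] = 16/15
L_2(0) = (2)·(-1)·(-6)/[(6)·(3)·(-2)] = -1/3
L_3(0) = (2)·(-1)·(-4)/[(8)·(5)·(2)] = 1/10
Sum: (-6)·(1/6) + (-3)·(16/15) + (-72)·(-1/3) + (-238)·(1/10) = -4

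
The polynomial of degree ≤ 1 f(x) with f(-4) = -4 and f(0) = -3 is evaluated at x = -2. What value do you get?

Evaluate each Lagrange basis at x = -2:
L_0(-2) = (-2)/[(-4)] = 1/2
L_1(-2) = (2)/[(4)] = 1/2
Sum: (-4)·(1/2) + (-3)·(1/2) = -7/2

-7/2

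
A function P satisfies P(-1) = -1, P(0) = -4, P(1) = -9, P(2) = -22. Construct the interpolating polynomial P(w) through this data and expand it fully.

P(w) = -w^3 - w^2 - 3w - 4

Build the Lagrange basis polynomials:
L_0(w) = w(w - 1)(w - 2) / [-6] = -(1/6)w^3 + (1/2)w^2 - (1/3)w
L_1(w) = (w + 1)(w - 1)(w - 2) / [2] = (1/2)w^3 - w^2 - (1/2)w + 1
L_2(w) = (w + 1)w(w - 2) / [-2] = -(1/2)w^3 + (1/2)w^2 + w
L_3(w) = (w + 1)w(w - 1) / [6] = (1/6)w^3 - (1/6)w
P(w) = (-1)·L_0 + (-4)·L_1 + (-9)·L_2 + (-22)·L_3
  (-1)·L_0(w) = (1/6)w^3 - (1/2)w^2 + (1/3)w
  (-4)·L_1(w) = -2w^3 + 4w^2 + 2w - 4
  (-9)·L_2(w) = (9/2)w^3 - (9/2)w^2 - 9w
  (-22)·L_3(w) = -(11/3)w^3 + (11/3)w
Adding term by term: -w^3 - w^2 - 3w - 4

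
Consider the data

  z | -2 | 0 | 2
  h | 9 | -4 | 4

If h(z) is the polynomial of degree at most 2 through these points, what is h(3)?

127/8

L_0(3) = (3)·(1)/[(-2)·(-4)] = 3/8
L_1(3) = (5)·(1)/[(2)·(-2)] = -5/4
L_2(3) = (5)·(3)/[(4)·(2)] = 15/8
Sum: 9·(3/8) + (-4)·(-5/4) + 4·(15/8) = 127/8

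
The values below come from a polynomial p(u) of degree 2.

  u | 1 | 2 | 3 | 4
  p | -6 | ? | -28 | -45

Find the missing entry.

-15

The 3 known values determine p uniquely (degree ≤ 2).
L_0(2) = (-1)·(-2)/[(-2)·(-3)] = 1/3
L_1(2) = (1)·(-2)/[(2)·(-1)] = 1
L_2(2) = (1)·(-1)/[(3)·(1)] = -1/3
Sum: (-6)·(1/3) + (-28)·(1) + (-45)·(-1/3) = -15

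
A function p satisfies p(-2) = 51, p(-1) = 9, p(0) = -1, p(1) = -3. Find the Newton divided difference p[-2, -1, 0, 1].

-4

p[-2,-1] = (9 - 51) / (-1 - (-2)) = -42
p[-1,0] = (-1 - 9) / (0 - (-1)) = -10
p[0,1] = (-3 - (-1)) / (1 - 0) = -2
p[-2,-1,0] = (-10 - (-42)) / (0 - (-2)) = 16
p[-1,0,1] = (-2 - (-10)) / (1 - (-1)) = 4
p[-2,-1,0,1] = (4 - 16) / (1 - (-2)) = -4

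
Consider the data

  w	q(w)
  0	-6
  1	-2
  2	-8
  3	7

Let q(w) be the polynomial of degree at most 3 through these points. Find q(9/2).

L_0(9/2) = (7/2)·(5/2)·(3/2)/[(-1)·(-2)·(-3)] = -35/16
L_1(9/2) = (9/2)·(5/2)·(3/2)/[(1)·(-1)·(-2)] = 135/16
L_2(9/2) = (9/2)·(7/2)·(3/2)/[(2)·(1)·(-1)] = -189/16
L_3(9/2) = (9/2)·(7/2)·(5/2)/[(3)·(2)·(1)] = 105/16
Sum: (-6)·(-35/16) + (-2)·(135/16) + (-8)·(-189/16) + 7·(105/16) = 2187/16

2187/16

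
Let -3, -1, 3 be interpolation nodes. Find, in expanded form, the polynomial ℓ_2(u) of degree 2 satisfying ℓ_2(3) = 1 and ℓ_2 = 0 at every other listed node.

ℓ_2(u) = (1/24)u^2 + (1/6)u + 1/8

ℓ_2(u) = (u + 3)(u + 1) / [(6)·(4)]
       = (u^2 + 4u + 3) / (24)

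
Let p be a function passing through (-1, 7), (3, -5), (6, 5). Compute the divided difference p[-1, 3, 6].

p[-1,3] = (-5 - 7) / (3 - (-1)) = -3
p[3,6] = (5 - (-5)) / (6 - 3) = 10/3
p[-1,3,6] = (10/3 - (-3)) / (6 - (-1)) = 19/21

19/21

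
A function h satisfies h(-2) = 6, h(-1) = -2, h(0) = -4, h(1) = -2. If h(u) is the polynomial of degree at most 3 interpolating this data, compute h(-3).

Evaluate each Lagrange basis at u = -3:
L_0(-3) = (-2)·(-3)·(-4)/[(-1)·(-2)·(-3)] = 4
L_1(-3) = (-1)·(-3)·(-4)/[(1)·(-1)·(-2)] = -6
L_2(-3) = (-1)·(-2)·(-4)/[(2)·(1)·(-1)] = 4
L_3(-3) = (-1)·(-2)·(-3)/[(3)·(2)·(1)] = -1
Sum: 6·(4) + (-2)·(-6) + (-4)·(4) + (-2)·(-1) = 22

22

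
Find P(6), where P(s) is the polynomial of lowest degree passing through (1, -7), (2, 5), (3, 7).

L_0(6) = (4)·(3)/[(-1)·(-2)] = 6
L_1(6) = (5)·(3)/[(1)·(-1)] = -15
L_2(6) = (5)·(4)/[(2)·(1)] = 10
Sum: (-7)·(6) + 5·(-15) + 7·(10) = -47

-47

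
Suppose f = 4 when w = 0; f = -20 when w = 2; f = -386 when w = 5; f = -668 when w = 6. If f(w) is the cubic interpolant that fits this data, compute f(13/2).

-6793/8

Evaluate each Lagrange basis at w = 13/2:
L_0(13/2) = (9/2)·(3/2)·(1/2)/[(-2)·(-5)·(-6)] = -9/160
L_1(13/2) = (13/2)·(3/2)·(1/2)/[(2)·(-3)·(-4)] = 13/64
L_2(13/2) = (13/2)·(9/2)·(1/2)/[(5)·(3)·(-1)] = -39/40
L_3(13/2) = (13/2)·(9/2)·(3/2)/[(6)·(4)·(1)] = 117/64
Sum: 4·(-9/160) + (-20)·(13/64) + (-386)·(-39/40) + (-668)·(117/64) = -6793/8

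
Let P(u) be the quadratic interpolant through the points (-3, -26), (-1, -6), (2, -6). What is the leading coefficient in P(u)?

The leading coefficient equals the top divided difference P[-3,-1,2].
P[-3,-1] = (-6 - (-26)) / (-1 - (-3)) = 10
P[-1,2] = (-6 - (-6)) / (2 - (-1)) = 0
P[-3,-1,2] = (0 - 10) / (2 - (-3)) = -2

-2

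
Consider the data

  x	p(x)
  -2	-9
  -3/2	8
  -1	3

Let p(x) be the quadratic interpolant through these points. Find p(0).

-73

L_0(0) = (3/2)·(1)/[(-1/2)·(-1)] = 3
L_1(0) = (2)·(1)/[(1/2)·(-1/2)] = -8
L_2(0) = (2)·(3/2)/[(1)·(1/2)] = 6
Sum: (-9)·(3) + 8·(-8) + 3·(6) = -73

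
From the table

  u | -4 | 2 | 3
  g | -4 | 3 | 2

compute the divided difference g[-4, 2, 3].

-13/42

g[-4,2] = (3 - (-4)) / (2 - (-4)) = 7/6
g[2,3] = (2 - 3) / (3 - 2) = -1
g[-4,2,3] = (-1 - 7/6) / (3 - (-4)) = -13/42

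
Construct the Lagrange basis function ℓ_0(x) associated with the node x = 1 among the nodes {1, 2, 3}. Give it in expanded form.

ℓ_0(x) = (x - 2)(x - 3) / [(-1)·(-2)]
       = (x^2 - 5x + 6) / (2)

ℓ_0(x) = (1/2)x^2 - (5/2)x + 3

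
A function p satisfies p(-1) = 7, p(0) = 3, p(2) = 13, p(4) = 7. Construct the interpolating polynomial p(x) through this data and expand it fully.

Newton's divided differences:
p[-1,0] = (3 - 7) / (0 - (-1)) = -4
p[0,2] = (13 - 3) / (2 - 0) = 5
p[2,4] = (7 - 13) / (4 - 2) = -3
p[-1,0,2] = (5 - (-4)) / (2 - (-1)) = 3
p[0,2,4] = (-3 - 5) / (4 - 0) = -2
p[-1,0,2,4] = (-2 - 3) / (4 - (-1)) = -1
p(x) = 7 + (-4)·(x + 1) + 3·(x + 1)x + (-1)·(x + 1)x(x - 2)
Expanding: p(x) = -x^3 + 4x^2 + x + 3

p(x) = -x^3 + 4x^2 + x + 3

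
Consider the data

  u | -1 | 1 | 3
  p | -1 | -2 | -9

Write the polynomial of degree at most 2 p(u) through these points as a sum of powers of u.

Build the Lagrange basis polynomials:
L_0(u) = (u - 1)(u - 3) / [8] = (1/8)u^2 - (1/2)u + 3/8
L_1(u) = (u + 1)(u - 3) / [-4] = -(1/4)u^2 + (1/2)u + 3/4
L_2(u) = (u + 1)(u - 1) / [8] = (1/8)u^2 - 1/8
p(u) = (-1)·L_0 + (-2)·L_1 + (-9)·L_2
  (-1)·L_0(u) = -(1/8)u^2 + (1/2)u - 3/8
  (-2)·L_1(u) = (1/2)u^2 - u - 3/2
  (-9)·L_2(u) = -(9/8)u^2 + 9/8
Adding term by term: -(3/4)u^2 - (1/2)u - 3/4

p(u) = -(3/4)u^2 - (1/2)u - 3/4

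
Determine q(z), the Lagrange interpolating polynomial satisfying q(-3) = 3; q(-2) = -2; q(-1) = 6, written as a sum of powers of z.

q(z) = (13/2)z^2 + (55/2)z + 27

L_0(z) = (z + 2)(z + 1) / [2] = (1/2)z^2 + (3/2)z + 1
L_1(z) = (z + 3)(z + 1) / [-1] = -z^2 - 4z - 3
L_2(z) = (z + 3)(z + 2) / [2] = (1/2)z^2 + (5/2)z + 3
q(z) = 3·L_0 + (-2)·L_1 + 6·L_2
  3·L_0(z) = (3/2)z^2 + (9/2)z + 3
  (-2)·L_1(z) = 2z^2 + 8z + 6
  6·L_2(z) = 3z^2 + 15z + 18
Adding term by term: (13/2)z^2 + (55/2)z + 27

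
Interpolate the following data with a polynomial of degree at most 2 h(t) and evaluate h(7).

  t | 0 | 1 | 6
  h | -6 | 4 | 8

-2/5

Using Newton's divided-difference form:
h[0,1] = (4 - (-6)) / (1 - 0) = 10
h[1,6] = (8 - 4) / (6 - 1) = 4/5
h[0,1,6] = (4/5 - 10) / (6 - 0) = -23/15
h(7) = -6 + 10·(7) + (-23/15)·(7)·(6) = -2/5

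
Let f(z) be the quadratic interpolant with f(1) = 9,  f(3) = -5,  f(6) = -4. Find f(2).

8/15

L_0(2) = (-1)·(-4)/[(-2)·(-5)] = 2/5
L_1(2) = (1)·(-4)/[(2)·(-3)] = 2/3
L_2(2) = (1)·(-1)/[(5)·(3)] = -1/15
Sum: 9·(2/5) + (-5)·(2/3) + (-4)·(-1/15) = 8/15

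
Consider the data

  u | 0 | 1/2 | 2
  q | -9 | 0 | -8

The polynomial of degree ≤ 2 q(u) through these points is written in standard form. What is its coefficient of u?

143/6

L_0(u) = (u - 1/2)(u - 2) / [1] = u^2 - (5/2)u + 1
L_1(u) = u(u - 2) / [-3/4] = -(4/3)u^2 + (8/3)u
L_2(u) = u(u - 1/2) / [3] = (1/3)u^2 - (1/6)u
q(u) = (-9)·L_0 + 0·L_1 + (-8)·L_2
Only the coefficient of u is needed; take it from each L_i and combine:
(-9)·(-5/2) + 0·(8/3) + (-8)·(-1/6) = 143/6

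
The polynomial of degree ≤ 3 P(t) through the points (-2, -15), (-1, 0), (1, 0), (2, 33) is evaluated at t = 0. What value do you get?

Using Newton's divided-difference form:
P[-2,-1] = (0 - (-15)) / (-1 - (-2)) = 15
P[-1,1] = (0 - 0) / (1 - (-1)) = 0
P[1,2] = (33 - 0) / (2 - 1) = 33
P[-2,-1,1] = (0 - 15) / (1 - (-2)) = -5
P[-1,1,2] = (33 - 0) / (2 - (-1)) = 11
P[-2,-1,1,2] = (11 - (-5)) / (2 - (-2)) = 4
P(0) = -15 + 15·(2) + (-5)·(2)·(1) + 4·(2)·(1)·(-1) = -3

-3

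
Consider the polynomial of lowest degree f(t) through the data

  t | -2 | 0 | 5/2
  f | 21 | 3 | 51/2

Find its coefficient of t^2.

The leading coefficient equals the top divided difference f[-2,0,5/2].
f[-2,0] = (3 - 21) / (0 - (-2)) = -9
f[0,5/2] = (51/2 - 3) / (5/2 - 0) = 9
f[-2,0,5/2] = (9 - (-9)) / (5/2 - (-2)) = 4

4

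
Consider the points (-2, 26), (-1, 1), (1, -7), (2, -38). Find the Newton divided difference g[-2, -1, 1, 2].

g[-2,-1] = (1 - 26) / (-1 - (-2)) = -25
g[-1,1] = (-7 - 1) / (1 - (-1)) = -4
g[1,2] = (-38 - (-7)) / (2 - 1) = -31
g[-2,-1,1] = (-4 - (-25)) / (1 - (-2)) = 7
g[-1,1,2] = (-31 - (-4)) / (2 - (-1)) = -9
g[-2,-1,1,2] = (-9 - 7) / (2 - (-2)) = -4

-4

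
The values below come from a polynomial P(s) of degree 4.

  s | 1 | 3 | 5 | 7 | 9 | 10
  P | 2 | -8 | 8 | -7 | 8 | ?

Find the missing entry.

The 5 known values determine P uniquely (degree ≤ 4).
Evaluate each Lagrange basis at s = 10:
L_0(10) = (7)·(5)·(3)·(1)/[(-2)·(-4)·(-6)·(-8)] = 35/128
L_1(10) = (9)·(5)·(3)·(1)/[(2)·(-2)·(-4)·(-6)] = -45/32
L_2(10) = (9)·(7)·(3)·(1)/[(4)·(2)·(-2)·(-4)] = 189/64
L_3(10) = (9)·(7)·(5)·(1)/[(6)·(4)·(2)·(-2)] = -105/32
L_4(10) = (9)·(7)·(5)·(3)/[(8)·(6)·(4)·(2)] = 315/128
Sum: 2·(35/128) + (-8)·(-45/32) + 8·(189/64) + (-7)·(-105/32) + 8·(315/128) = 4997/64

4997/64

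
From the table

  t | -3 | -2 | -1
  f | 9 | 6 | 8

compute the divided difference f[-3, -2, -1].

5/2

f[-3,-2] = (6 - 9) / (-2 - (-3)) = -3
f[-2,-1] = (8 - 6) / (-1 - (-2)) = 2
f[-3,-2,-1] = (2 - (-3)) / (-1 - (-3)) = 5/2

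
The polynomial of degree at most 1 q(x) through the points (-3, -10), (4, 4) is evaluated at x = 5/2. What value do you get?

L_0(5/2) = (-3/2)/[(-7)] = 3/14
L_1(5/2) = (11/2)/[(7)] = 11/14
Sum: (-10)·(3/14) + 4·(11/14) = 1

1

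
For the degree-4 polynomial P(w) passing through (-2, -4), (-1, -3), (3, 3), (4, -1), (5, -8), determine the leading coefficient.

2/105

The leading coefficient equals the top divided difference P[-2,-1,3,4,5].
P[-2,-1] = (-3 - (-4)) / (-1 - (-2)) = 1
P[-1,3] = (3 - (-3)) / (3 - (-1)) = 3/2
P[3,4] = (-1 - 3) / (4 - 3) = -4
P[4,5] = (-8 - (-1)) / (5 - 4) = -7
P[-2,-1,3] = (3/2 - 1) / (3 - (-2)) = 1/10
P[-1,3,4] = (-4 - 3/2) / (4 - (-1)) = -11/10
P[3,4,5] = (-7 - (-4)) / (5 - 3) = -3/2
P[-2,-1,3,4] = (-11/10 - 1/10) / (4 - (-2)) = -1/5
P[-1,3,4,5] = (-3/2 - (-11/10)) / (5 - (-1)) = -1/15
P[-2,-1,3,4,5] = (-1/15 - (-1/5)) / (5 - (-2)) = 2/105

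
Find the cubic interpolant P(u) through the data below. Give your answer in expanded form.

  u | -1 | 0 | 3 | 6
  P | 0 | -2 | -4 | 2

P(u) = (1/63)u^3 + (19/63)u^2 - (12/7)u - 2

Newton's divided differences:
P[-1,0] = (-2 - 0) / (0 - (-1)) = -2
P[0,3] = (-4 - (-2)) / (3 - 0) = -2/3
P[3,6] = (2 - (-4)) / (6 - 3) = 2
P[-1,0,3] = (-2/3 - (-2)) / (3 - (-1)) = 1/3
P[0,3,6] = (2 - (-2/3)) / (6 - 0) = 4/9
P[-1,0,3,6] = (4/9 - 1/3) / (6 - (-1)) = 1/63
P(u) = (-2)·(u + 1) + (1/3)·(u + 1)u + (1/63)·(u + 1)u(u - 3)
Expanding: P(u) = (1/63)u^3 + (19/63)u^2 - (12/7)u - 2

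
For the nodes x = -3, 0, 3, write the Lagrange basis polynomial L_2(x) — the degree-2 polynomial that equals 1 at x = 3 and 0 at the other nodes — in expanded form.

L_2(x) = (x + 3)x / [(6)·(3)]
       = (x^2 + 3x) / (18)

L_2(x) = (1/18)x^2 + (1/6)x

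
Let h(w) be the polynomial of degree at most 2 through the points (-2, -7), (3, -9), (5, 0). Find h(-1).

-51/5

L_0(-1) = (-4)·(-6)/[(-5)·(-7)] = 24/35
L_1(-1) = (1)·(-6)/[(5)·(-2)] = 3/5
L_2(-1) = (1)·(-4)/[(7)·(2)] = -2/7
Sum: (-7)·(24/35) + (-9)·(3/5) + 0 = -51/5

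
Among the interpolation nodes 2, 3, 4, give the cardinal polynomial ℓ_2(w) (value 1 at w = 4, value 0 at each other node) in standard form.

ℓ_2(w) = (w - 2)(w - 3) / [(2)·(1)]
       = (w^2 - 5w + 6) / (2)

ℓ_2(w) = (1/2)w^2 - (5/2)w + 3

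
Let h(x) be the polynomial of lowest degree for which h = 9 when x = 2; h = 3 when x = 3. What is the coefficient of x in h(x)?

-6

L_0(x) = (x - 3) / [-1] = -x + 3
L_1(x) = (x - 2) / [1] = x - 2
h(x) = 9·L_0 + 3·L_1
Only the coefficient of x is needed; take it from each L_i and combine:
9·(-1) + 3·(1) = -6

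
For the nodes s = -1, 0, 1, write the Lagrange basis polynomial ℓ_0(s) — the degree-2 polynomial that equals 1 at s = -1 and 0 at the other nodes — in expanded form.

ℓ_0(s) = s(s - 1) / [(-1)·(-2)]
       = (s^2 - s) / (2)

ℓ_0(s) = (1/2)s^2 - (1/2)s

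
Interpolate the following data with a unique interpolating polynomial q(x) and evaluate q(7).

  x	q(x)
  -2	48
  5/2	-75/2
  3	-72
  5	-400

Using Newton's divided-difference form:
q[-2,5/2] = (-75/2 - 48) / (5/2 - (-2)) = -19
q[5/2,3] = (-72 - (-75/2)) / (3 - 5/2) = -69
q[3,5] = (-400 - (-72)) / (5 - 3) = -164
q[-2,5/2,3] = (-69 - (-19)) / (3 - (-2)) = -10
q[5/2,3,5] = (-164 - (-69)) / (5 - 5/2) = -38
q[-2,5/2,3,5] = (-38 - (-10)) / (5 - (-2)) = -4
q(7) = 48 + (-19)·(9) + (-10)·(9)·(9/2) + (-4)·(9)·(9/2)·(4) = -1176

-1176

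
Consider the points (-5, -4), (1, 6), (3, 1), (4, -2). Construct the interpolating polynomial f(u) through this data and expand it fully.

f(u) = (17/432)u^3 - (13/27)u^2 - (469/432)u + 271/36

Newton's divided differences:
f[-5,1] = (6 - (-4)) / (1 - (-5)) = 5/3
f[1,3] = (1 - 6) / (3 - 1) = -5/2
f[3,4] = (-2 - 1) / (4 - 3) = -3
f[-5,1,3] = (-5/2 - 5/3) / (3 - (-5)) = -25/48
f[1,3,4] = (-3 - (-5/2)) / (4 - 1) = -1/6
f[-5,1,3,4] = (-1/6 - (-25/48)) / (4 - (-5)) = 17/432
f(u) = -4 + (5/3)·(u + 5) + (-25/48)·(u + 5)(u - 1) + (17/432)·(u + 5)(u - 1)(u - 3)
Expanding: f(u) = (17/432)u^3 - (13/27)u^2 - (469/432)u + 271/36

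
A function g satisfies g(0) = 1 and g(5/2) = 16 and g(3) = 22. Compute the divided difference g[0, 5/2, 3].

g[0,5/2] = (16 - 1) / (5/2 - 0) = 6
g[5/2,3] = (22 - 16) / (3 - 5/2) = 12
g[0,5/2,3] = (12 - 6) / (3 - 0) = 2

2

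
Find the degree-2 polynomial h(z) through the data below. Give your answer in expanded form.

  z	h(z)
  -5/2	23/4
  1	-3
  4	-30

h(z) = -z^2 - 4z + 2

Build the Lagrange basis polynomials:
L_0(z) = (z - 1)(z - 4) / [91/4] = (4/91)z^2 - (20/91)z + 16/91
L_1(z) = (z + 5/2)(z - 4) / [-21/2] = -(2/21)z^2 + (1/7)z + 20/21
L_2(z) = (z + 5/2)(z - 1) / [39/2] = (2/39)z^2 + (1/13)z - 5/39
h(z) = (23/4)·L_0 + (-3)·L_1 + (-30)·L_2
  (23/4)·L_0(z) = (23/91)z^2 - (115/91)z + 92/91
  (-3)·L_1(z) = (2/7)z^2 - (3/7)z - 20/7
  (-30)·L_2(z) = -(20/13)z^2 - (30/13)z + 50/13
Adding term by term: -z^2 - 4z + 2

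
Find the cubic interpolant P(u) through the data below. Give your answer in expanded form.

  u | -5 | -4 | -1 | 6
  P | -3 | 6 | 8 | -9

P(u) = (149/924)u^3 - (145/308)u^2 - (1172/231)u + 274/77

L_0(u) = (u + 4)(u + 1)(u - 6) / [-44] = -(1/44)u^3 + (1/44)u^2 + (13/22)u + 6/11
L_1(u) = (u + 5)(u + 1)(u - 6) / [30] = (1/30)u^3 - (31/30)u - 1
L_2(u) = (u + 5)(u + 4)(u - 6) / [-84] = -(1/84)u^3 - (1/28)u^2 + (17/42)u + 10/7
L_3(u) = (u + 5)(u + 4)(u + 1) / [770] = (1/770)u^3 + (1/77)u^2 + (29/770)u + 2/77
P(u) = (-3)·L_0 + 6·L_1 + 8·L_2 + (-9)·L_3
  (-3)·L_0(u) = (3/44)u^3 - (3/44)u^2 - (39/22)u - 18/11
  6·L_1(u) = (1/5)u^3 - (31/5)u - 6
  8·L_2(u) = -(2/21)u^3 - (2/7)u^2 + (68/21)u + 80/7
  (-9)·L_3(u) = -(9/770)u^3 - (9/77)u^2 - (261/770)u - 18/77
Adding term by term: (149/924)u^3 - (145/308)u^2 - (1172/231)u + 274/77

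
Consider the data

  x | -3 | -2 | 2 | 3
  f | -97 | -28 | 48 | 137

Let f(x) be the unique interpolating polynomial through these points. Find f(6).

Using Newton's divided-difference form:
f[-3,-2] = (-28 - (-97)) / (-2 - (-3)) = 69
f[-2,2] = (48 - (-28)) / (2 - (-2)) = 19
f[2,3] = (137 - 48) / (3 - 2) = 89
f[-3,-2,2] = (19 - 69) / (2 - (-3)) = -10
f[-2,2,3] = (89 - 19) / (3 - (-2)) = 14
f[-3,-2,2,3] = (14 - (-10)) / (3 - (-3)) = 4
f(6) = -97 + 69·(9) + (-10)·(9)·(8) + 4·(9)·(8)·(4) = 956

956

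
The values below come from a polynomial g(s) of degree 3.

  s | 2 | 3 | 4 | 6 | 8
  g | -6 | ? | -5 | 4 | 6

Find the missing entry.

-119/16

The 4 known values determine g uniquely (degree ≤ 3).
Evaluate each Lagrange basis at s = 3:
L_0(3) = (-1)·(-3)·(-5)/[(-2)·(-4)·(-6)] = 5/16
L_1(3) = (1)·(-3)·(-5)/[(2)·(-2)·(-4)] = 15/16
L_2(3) = (1)·(-1)·(-5)/[(4)·(2)·(-2)] = -5/16
L_3(3) = (1)·(-1)·(-3)/[(6)·(4)·(2)] = 1/16
Sum: (-6)·(5/16) + (-5)·(15/16) + 4·(-5/16) + 6·(1/16) = -119/16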